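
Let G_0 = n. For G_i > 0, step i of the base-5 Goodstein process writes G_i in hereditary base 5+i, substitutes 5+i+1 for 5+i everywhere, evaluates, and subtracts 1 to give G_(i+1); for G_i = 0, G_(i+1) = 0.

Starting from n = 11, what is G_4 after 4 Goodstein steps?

[0] 11 ≡ 2·5 + 1 (base 5). Lift 6: 13. −1: 12.
[1] 12 ≡ 2·6 (base 6). Lift 7: 14. −1: 13.
[2] 13 ≡ 7 + 6 (base 7). Lift 8: 14. −1: 13.
[3] 13 ≡ 8 + 5 (base 8). Lift 9: 14. −1: 13.
[4] 13 ≡ 9 + 4 (base 9). Lift 10: 14. −1: 13.

13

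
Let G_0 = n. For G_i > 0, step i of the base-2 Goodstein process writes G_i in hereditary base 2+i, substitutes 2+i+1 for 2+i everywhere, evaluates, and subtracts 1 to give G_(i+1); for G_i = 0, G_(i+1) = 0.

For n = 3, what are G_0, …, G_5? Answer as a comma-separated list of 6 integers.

3, 3, 3, 2, 1, 0

i=0: 3 = 2 + 1 (b=2); 2→3: 3 + 1 = 4; 4−1 = 3
i=1: 3 = 3 (b=3); 3→4: 4 = 4; 4−1 = 3
i=2: 3 = 3 (b=4); 4→5: 3 = 3; 3−1 = 2
i=3: 2 = 2 (b=5); 5→6: 2 = 2; 2−1 = 1
i=4: 1 = 1 (b=6); 6→7: 1 = 1; 1−1 = 0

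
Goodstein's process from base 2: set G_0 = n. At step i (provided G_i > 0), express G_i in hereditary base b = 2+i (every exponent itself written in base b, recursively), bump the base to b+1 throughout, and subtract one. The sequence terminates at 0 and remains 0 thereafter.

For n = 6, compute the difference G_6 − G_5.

step 0: 6 = 2^2 + 2; sub 3 for 2: 3^3 + 3; = 30; G_1 = 30−1 = 29
step 1: 29 = 3^3 + 2; sub 4 for 3: 4^4 + 2; = 258; G_2 = 258−1 = 257
step 2: 257 = 4^4 + 1; sub 5 for 4: 5^5 + 1; = 3126; G_3 = 3126−1 = 3125
step 3: 3125 = 5^5; sub 6 for 5: 6^6; = 46656; G_4 = 46656−1 = 46655
step 4: 46655 = 5·6^5 + 5·6^4 + 5·6^3 + 5·6^2 + 5·6 + 5; sub 7 for 6: 5·7^5 + 5·7^4 + 5·7^3 + 5·7^2 + 5·7 + 5; = 98040; G_5 = 98040−1 = 98039
step 5: 98039 = 5·7^5 + 5·7^4 + 5·7^3 + 5·7^2 + 5·7 + 4; sub 8 for 7: 5·8^5 + 5·8^4 + 5·8^3 + 5·8^2 + 5·8 + 4; = 187244; G_6 = 187244−1 = 187243

89204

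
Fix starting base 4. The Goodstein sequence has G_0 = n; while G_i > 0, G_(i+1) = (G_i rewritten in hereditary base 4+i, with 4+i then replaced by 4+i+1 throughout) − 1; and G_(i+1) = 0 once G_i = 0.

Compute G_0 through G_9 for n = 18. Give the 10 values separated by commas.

18, 26, 36, 48, 53, 58, 63, 68, 73, 78

i=0: 18 = 4^2 + 2 (b=4); 4→5: 5^2 + 2 = 27; 27−1 = 26
i=1: 26 = 5^2 + 1 (b=5); 5→6: 6^2 + 1 = 37; 37−1 = 36
i=2: 36 = 6^2 (b=6); 6→7: 7^2 = 49; 49−1 = 48
i=3: 48 = 6·7 + 6 (b=7); 7→8: 6·8 + 6 = 54; 54−1 = 53
i=4: 53 = 6·8 + 5 (b=8); 8→9: 6·9 + 5 = 59; 59−1 = 58
i=5: 58 = 6·9 + 4 (b=9); 9→10: 6·10 + 4 = 64; 64−1 = 63
i=6: 63 = 6·10 + 3 (b=10); 10→11: 6·11 + 3 = 69; 69−1 = 68
i=7: 68 = 6·11 + 2 (b=11); 11→12: 6·12 + 2 = 74; 74−1 = 73
i=8: 73 = 6·12 + 1 (b=12); 12→13: 6·13 + 1 = 79; 79−1 = 78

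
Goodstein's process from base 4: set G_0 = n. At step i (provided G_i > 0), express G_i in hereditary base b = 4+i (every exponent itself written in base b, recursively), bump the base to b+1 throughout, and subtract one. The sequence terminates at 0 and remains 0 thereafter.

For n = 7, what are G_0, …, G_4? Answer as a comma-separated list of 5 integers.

base 4: 7 = 4 + 3; at 5: 5 + 3 = 8; next = 7
base 5: 7 = 5 + 2; at 6: 6 + 2 = 8; next = 7
base 6: 7 = 6 + 1; at 7: 7 + 1 = 8; next = 7
base 7: 7 = 7; at 8: 8 = 8; next = 7

7, 7, 7, 7, 7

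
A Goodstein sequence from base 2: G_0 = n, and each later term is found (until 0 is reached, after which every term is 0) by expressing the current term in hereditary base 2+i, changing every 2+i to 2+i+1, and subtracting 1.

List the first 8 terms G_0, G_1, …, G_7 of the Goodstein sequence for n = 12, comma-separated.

G_0=12  [base 2] 2^(2 + 1) + 2^2  →[2↦3]→  3^(3 + 1) + 3^3 = 108  −1 ⇒ G_1=107
G_1=107  [base 3] 3^(3 + 1) + 2·3^2 + 2·3 + 2  →[3↦4]→  4^(4 + 1) + 2·4^2 + 2·4 + 2 = 1066  −1 ⇒ G_2=1065
G_2=1065  [base 4] 4^(4 + 1) + 2·4^2 + 2·4 + 1  →[4↦5]→  5^(5 + 1) + 2·5^2 + 2·5 + 1 = 15686  −1 ⇒ G_3=15685
G_3=15685  [base 5] 5^(5 + 1) + 2·5^2 + 2·5  →[5↦6]→  6^(6 + 1) + 2·6^2 + 2·6 = 280020  −1 ⇒ G_4=280019
G_4=280019  [base 6] 6^(6 + 1) + 2·6^2 + 6 + 5  →[6↦7]→  7^(7 + 1) + 2·7^2 + 7 + 5 = 5764911  −1 ⇒ G_5=5764910
G_5=5764910  [base 7] 7^(7 + 1) + 2·7^2 + 7 + 4  →[7↦8]→  8^(8 + 1) + 2·8^2 + 8 + 4 = 134217868  −1 ⇒ G_6=134217867
G_6=134217867  [base 8] 8^(8 + 1) + 2·8^2 + 8 + 3  →[8↦9]→  9^(9 + 1) + 2·9^2 + 9 + 3 = 3486784575  −1 ⇒ G_7=3486784574

12, 107, 1065, 15685, 280019, 5764910, 134217867, 3486784574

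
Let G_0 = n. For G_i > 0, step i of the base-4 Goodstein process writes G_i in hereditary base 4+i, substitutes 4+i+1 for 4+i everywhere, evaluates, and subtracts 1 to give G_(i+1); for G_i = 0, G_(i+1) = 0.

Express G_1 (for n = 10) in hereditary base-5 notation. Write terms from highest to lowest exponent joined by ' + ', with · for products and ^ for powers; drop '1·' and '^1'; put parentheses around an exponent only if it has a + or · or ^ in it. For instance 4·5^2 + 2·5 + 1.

G_0=10  [base 4] 2·4 + 2  →[4↦5]→  2·5 + 2 = 12  −1 ⇒ G_1=11
G_1=11  [base 5] 2·5 + 1  →[5↦6]→  2·6 + 1 = 13  −1 ⇒ G_2=12

2·5 + 1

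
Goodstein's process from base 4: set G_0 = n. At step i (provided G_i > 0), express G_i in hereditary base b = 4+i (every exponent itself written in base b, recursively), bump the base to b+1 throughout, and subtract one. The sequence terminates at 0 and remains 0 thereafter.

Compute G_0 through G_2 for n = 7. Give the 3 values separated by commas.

G_0=7  [base 4] 4 + 3  →[4↦5]→  5 + 3 = 8  −1 ⇒ G_1=7
G_1=7  [base 5] 5 + 2  →[5↦6]→  6 + 2 = 8  −1 ⇒ G_2=7

7, 7, 7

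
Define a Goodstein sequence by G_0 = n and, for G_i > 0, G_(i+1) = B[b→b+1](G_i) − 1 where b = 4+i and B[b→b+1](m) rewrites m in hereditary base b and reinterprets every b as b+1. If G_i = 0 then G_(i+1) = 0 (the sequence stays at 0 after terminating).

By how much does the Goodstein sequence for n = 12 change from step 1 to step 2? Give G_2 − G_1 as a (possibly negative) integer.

step 0: 12 = 3·4; sub 5 for 4: 3·5; = 15; G_1 = 15−1 = 14
step 1: 14 = 2·5 + 4; sub 6 for 5: 2·6 + 4; = 16; G_2 = 16−1 = 15

1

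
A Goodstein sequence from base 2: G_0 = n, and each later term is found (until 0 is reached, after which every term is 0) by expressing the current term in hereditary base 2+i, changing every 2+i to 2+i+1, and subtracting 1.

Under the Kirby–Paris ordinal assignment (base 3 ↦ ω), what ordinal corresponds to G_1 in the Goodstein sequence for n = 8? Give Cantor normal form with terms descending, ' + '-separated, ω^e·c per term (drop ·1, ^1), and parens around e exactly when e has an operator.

ω^ω·2 + ω^2·2 + ω·2 + 2

8 —HB2→ 2^(2 + 1) —bump→ 3^(3 + 1) = 81 —(−1)→ 80
80 —HB3→ 2·3^3 + 2·3^2 + 2·3 + 2 —bump→ 2·4^4 + 2·4^2 + 2·4 + 2 = 554 —(−1)→ 553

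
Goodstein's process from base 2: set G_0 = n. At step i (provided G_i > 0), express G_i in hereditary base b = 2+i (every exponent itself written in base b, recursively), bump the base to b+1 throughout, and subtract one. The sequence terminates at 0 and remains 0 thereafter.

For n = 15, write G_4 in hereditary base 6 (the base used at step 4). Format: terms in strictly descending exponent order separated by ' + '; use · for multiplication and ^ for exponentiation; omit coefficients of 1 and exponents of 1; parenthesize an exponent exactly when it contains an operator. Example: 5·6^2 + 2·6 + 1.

G_0 = 15. HB_2(15) = 2^(2 + 1) + 2^2 + 2 + 1. Bump = 112. G_1 = 111.
G_1 = 111. HB_3(111) = 3^(3 + 1) + 3^3 + 3. Bump = 1284. G_2 = 1283.
G_2 = 1283. HB_4(1283) = 4^(4 + 1) + 4^4 + 3. Bump = 18753. G_3 = 18752.
G_3 = 18752. HB_5(18752) = 5^(5 + 1) + 5^5 + 2. Bump = 326594. G_4 = 326593.
G_4 = 326593. HB_6(326593) = 6^(6 + 1) + 6^6 + 1. Bump = 6588345. G_5 = 6588344.

6^(6 + 1) + 6^6 + 1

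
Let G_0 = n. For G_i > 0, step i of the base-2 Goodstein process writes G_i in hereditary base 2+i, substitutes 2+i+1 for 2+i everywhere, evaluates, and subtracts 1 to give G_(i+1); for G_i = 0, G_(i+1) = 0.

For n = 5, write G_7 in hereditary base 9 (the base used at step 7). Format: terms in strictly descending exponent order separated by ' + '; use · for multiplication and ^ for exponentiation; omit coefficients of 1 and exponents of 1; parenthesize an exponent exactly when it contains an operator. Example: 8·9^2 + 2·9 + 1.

5 —HB2→ 2^2 + 1 —bump→ 3^3 + 1 = 28 —(−1)→ 27
27 —HB3→ 3^3 —bump→ 4^4 = 256 —(−1)→ 255
255 —HB4→ 3·4^3 + 3·4^2 + 3·4 + 3 —bump→ 3·5^3 + 3·5^2 + 3·5 + 3 = 468 —(−1)→ 467
467 —HB5→ 3·5^3 + 3·5^2 + 3·5 + 2 —bump→ 3·6^3 + 3·6^2 + 3·6 + 2 = 776 —(−1)→ 775
775 —HB6→ 3·6^3 + 3·6^2 + 3·6 + 1 —bump→ 3·7^3 + 3·7^2 + 3·7 + 1 = 1198 —(−1)→ 1197
1197 —HB7→ 3·7^3 + 3·7^2 + 3·7 —bump→ 3·8^3 + 3·8^2 + 3·8 = 1752 —(−1)→ 1751
1751 —HB8→ 3·8^3 + 3·8^2 + 2·8 + 7 —bump→ 3·9^3 + 3·9^2 + 2·9 + 7 = 2455 —(−1)→ 2454
2454 —HB9→ 3·9^3 + 3·9^2 + 2·9 + 6 —bump→ 3·10^3 + 3·10^2 + 2·10 + 6 = 3326 —(−1)→ 3325

3·9^3 + 3·9^2 + 2·9 + 6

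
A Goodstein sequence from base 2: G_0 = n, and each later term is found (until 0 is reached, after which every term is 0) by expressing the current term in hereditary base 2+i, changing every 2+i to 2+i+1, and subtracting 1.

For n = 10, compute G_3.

[0] 10 ≡ 2^(2 + 1) + 2 (base 2). Lift 3: 84. −1: 83.
[1] 83 ≡ 3^(3 + 1) + 2 (base 3). Lift 4: 1026. −1: 1025.
[2] 1025 ≡ 4^(4 + 1) + 1 (base 4). Lift 5: 15626. −1: 15625.
[3] 15625 ≡ 5^(5 + 1) (base 5). Lift 6: 279936. −1: 279935.

15625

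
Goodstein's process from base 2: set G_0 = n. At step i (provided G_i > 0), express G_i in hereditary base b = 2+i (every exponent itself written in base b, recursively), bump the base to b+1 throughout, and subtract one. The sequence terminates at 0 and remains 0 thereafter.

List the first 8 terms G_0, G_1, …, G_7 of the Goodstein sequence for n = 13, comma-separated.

13, 108, 1279, 16092, 280711, 5765998, 134219479, 3486786855

G_0=13  [base 2] 2^(2 + 1) + 2^2 + 1  →[2↦3]→  3^(3 + 1) + 3^3 + 1 = 109  −1 ⇒ G_1=108
G_1=108  [base 3] 3^(3 + 1) + 3^3  →[3↦4]→  4^(4 + 1) + 4^4 = 1280  −1 ⇒ G_2=1279
G_2=1279  [base 4] 4^(4 + 1) + 3·4^3 + 3·4^2 + 3·4 + 3  →[4↦5]→  5^(5 + 1) + 3·5^3 + 3·5^2 + 3·5 + 3 = 16093  −1 ⇒ G_3=16092
G_3=16092  [base 5] 5^(5 + 1) + 3·5^3 + 3·5^2 + 3·5 + 2  →[5↦6]→  6^(6 + 1) + 3·6^3 + 3·6^2 + 3·6 + 2 = 280712  −1 ⇒ G_4=280711
G_4=280711  [base 6] 6^(6 + 1) + 3·6^3 + 3·6^2 + 3·6 + 1  →[6↦7]→  7^(7 + 1) + 3·7^3 + 3·7^2 + 3·7 + 1 = 5765999  −1 ⇒ G_5=5765998
G_5=5765998  [base 7] 7^(7 + 1) + 3·7^3 + 3·7^2 + 3·7  →[7↦8]→  8^(8 + 1) + 3·8^3 + 3·8^2 + 3·8 = 134219480  −1 ⇒ G_6=134219479
G_6=134219479  [base 8] 8^(8 + 1) + 3·8^3 + 3·8^2 + 2·8 + 7  →[8↦9]→  9^(9 + 1) + 3·9^3 + 3·9^2 + 2·9 + 7 = 3486786856  −1 ⇒ G_7=3486786855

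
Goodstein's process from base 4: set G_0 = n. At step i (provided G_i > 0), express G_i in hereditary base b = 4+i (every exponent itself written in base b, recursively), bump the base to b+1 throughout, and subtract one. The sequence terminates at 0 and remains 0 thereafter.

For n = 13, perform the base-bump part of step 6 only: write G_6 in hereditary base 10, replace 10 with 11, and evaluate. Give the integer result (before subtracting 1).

[0] 13 ≡ 3·4 + 1 (base 4). Lift 5: 16. −1: 15.
[1] 15 ≡ 3·5 (base 5). Lift 6: 18. −1: 17.
[2] 17 ≡ 2·6 + 5 (base 6). Lift 7: 19. −1: 18.
[3] 18 ≡ 2·7 + 4 (base 7). Lift 8: 20. −1: 19.
[4] 19 ≡ 2·8 + 3 (base 8). Lift 9: 21. −1: 20.
[5] 20 ≡ 2·9 + 2 (base 9). Lift 10: 22. −1: 21.
[6] 21 ≡ 2·10 + 1 (base 10). Lift 11: 23. −1: 22.

23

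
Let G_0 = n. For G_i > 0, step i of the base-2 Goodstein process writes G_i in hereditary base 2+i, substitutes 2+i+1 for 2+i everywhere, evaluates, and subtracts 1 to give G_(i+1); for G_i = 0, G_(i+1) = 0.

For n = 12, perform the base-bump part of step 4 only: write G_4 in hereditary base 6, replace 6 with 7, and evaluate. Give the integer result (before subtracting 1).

5764911

[0] 12 ≡ 2^(2 + 1) + 2^2 (base 2). Lift 3: 108. −1: 107.
[1] 107 ≡ 3^(3 + 1) + 2·3^2 + 2·3 + 2 (base 3). Lift 4: 1066. −1: 1065.
[2] 1065 ≡ 4^(4 + 1) + 2·4^2 + 2·4 + 1 (base 4). Lift 5: 15686. −1: 15685.
[3] 15685 ≡ 5^(5 + 1) + 2·5^2 + 2·5 (base 5). Lift 6: 280020. −1: 280019.
[4] 280019 ≡ 6^(6 + 1) + 2·6^2 + 6 + 5 (base 6). Lift 7: 5764911. −1: 5764910.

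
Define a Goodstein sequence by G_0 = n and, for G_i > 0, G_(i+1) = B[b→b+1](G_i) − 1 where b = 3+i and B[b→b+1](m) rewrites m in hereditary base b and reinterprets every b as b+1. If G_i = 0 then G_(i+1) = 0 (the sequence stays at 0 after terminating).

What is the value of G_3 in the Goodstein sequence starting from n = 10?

27

(0) 10|_3 = 3^2 + 1 ↦ 4^2 + 1|_4 = 17 ⇒ 16
(1) 16|_4 = 4^2 ↦ 5^2|_5 = 25 ⇒ 24
(2) 24|_5 = 4·5 + 4 ↦ 4·6 + 4|_6 = 28 ⇒ 27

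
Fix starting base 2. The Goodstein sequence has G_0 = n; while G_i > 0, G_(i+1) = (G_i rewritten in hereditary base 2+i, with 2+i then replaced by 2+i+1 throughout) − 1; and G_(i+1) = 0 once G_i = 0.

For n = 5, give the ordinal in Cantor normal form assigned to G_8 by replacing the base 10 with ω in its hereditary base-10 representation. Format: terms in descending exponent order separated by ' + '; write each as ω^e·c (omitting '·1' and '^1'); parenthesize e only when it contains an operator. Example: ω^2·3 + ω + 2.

ω^3·3 + ω^2·3 + ω·2 + 5

[0] 5 ≡ 2^2 + 1 (base 2). Lift 3: 28. −1: 27.
[1] 27 ≡ 3^3 (base 3). Lift 4: 256. −1: 255.
[2] 255 ≡ 3·4^3 + 3·4^2 + 3·4 + 3 (base 4). Lift 5: 468. −1: 467.
[3] 467 ≡ 3·5^3 + 3·5^2 + 3·5 + 2 (base 5). Lift 6: 776. −1: 775.
[4] 775 ≡ 3·6^3 + 3·6^2 + 3·6 + 1 (base 6). Lift 7: 1198. −1: 1197.
[5] 1197 ≡ 3·7^3 + 3·7^2 + 3·7 (base 7). Lift 8: 1752. −1: 1751.
[6] 1751 ≡ 3·8^3 + 3·8^2 + 2·8 + 7 (base 8). Lift 9: 2455. −1: 2454.
[7] 2454 ≡ 3·9^3 + 3·9^2 + 2·9 + 6 (base 9). Lift 10: 3326. −1: 3325.
[8] 3325 ≡ 3·10^3 + 3·10^2 + 2·10 + 5 (base 10). Lift 11: 4383. −1: 4382.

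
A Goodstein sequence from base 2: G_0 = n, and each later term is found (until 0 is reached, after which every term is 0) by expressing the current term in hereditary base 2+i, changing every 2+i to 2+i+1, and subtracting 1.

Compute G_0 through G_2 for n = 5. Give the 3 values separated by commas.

[0] 5 ≡ 2^2 + 1 (base 2). Lift 3: 28. −1: 27.
[1] 27 ≡ 3^3 (base 3). Lift 4: 256. −1: 255.

5, 27, 255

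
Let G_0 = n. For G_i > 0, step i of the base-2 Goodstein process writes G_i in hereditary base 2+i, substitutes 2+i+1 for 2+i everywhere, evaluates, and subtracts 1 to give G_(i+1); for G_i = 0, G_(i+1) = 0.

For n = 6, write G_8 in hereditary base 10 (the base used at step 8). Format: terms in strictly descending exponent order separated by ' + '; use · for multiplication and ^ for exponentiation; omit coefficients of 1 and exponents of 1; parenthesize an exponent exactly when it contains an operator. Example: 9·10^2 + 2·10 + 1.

G_0=6  [base 2] 2^2 + 2  →[2↦3]→  3^3 + 3 = 30  −1 ⇒ G_1=29
G_1=29  [base 3] 3^3 + 2  →[3↦4]→  4^4 + 2 = 258  −1 ⇒ G_2=257
G_2=257  [base 4] 4^4 + 1  →[4↦5]→  5^5 + 1 = 3126  −1 ⇒ G_3=3125
G_3=3125  [base 5] 5^5  →[5↦6]→  6^6 = 46656  −1 ⇒ G_4=46655
G_4=46655  [base 6] 5·6^5 + 5·6^4 + 5·6^3 + 5·6^2 + 5·6 + 5  →[6↦7]→  5·7^5 + 5·7^4 + 5·7^3 + 5·7^2 + 5·7 + 5 = 98040  −1 ⇒ G_5=98039
G_5=98039  [base 7] 5·7^5 + 5·7^4 + 5·7^3 + 5·7^2 + 5·7 + 4  →[7↦8]→  5·8^5 + 5·8^4 + 5·8^3 + 5·8^2 + 5·8 + 4 = 187244  −1 ⇒ G_6=187243
G_6=187243  [base 8] 5·8^5 + 5·8^4 + 5·8^3 + 5·8^2 + 5·8 + 3  →[8↦9]→  5·9^5 + 5·9^4 + 5·9^3 + 5·9^2 + 5·9 + 3 = 332148  −1 ⇒ G_7=332147
G_7=332147  [base 9] 5·9^5 + 5·9^4 + 5·9^3 + 5·9^2 + 5·9 + 2  →[9↦10]→  5·10^5 + 5·10^4 + 5·10^3 + 5·10^2 + 5·10 + 2 = 555552  −1 ⇒ G_8=555551
G_8=555551  [base 10] 5·10^5 + 5·10^4 + 5·10^3 + 5·10^2 + 5·10 + 1  →[10↦11]→  5·11^5 + 5·11^4 + 5·11^3 + 5·11^2 + 5·11 + 1 = 885776  −1 ⇒ G_9=885775

5·10^5 + 5·10^4 + 5·10^3 + 5·10^2 + 5·10 + 1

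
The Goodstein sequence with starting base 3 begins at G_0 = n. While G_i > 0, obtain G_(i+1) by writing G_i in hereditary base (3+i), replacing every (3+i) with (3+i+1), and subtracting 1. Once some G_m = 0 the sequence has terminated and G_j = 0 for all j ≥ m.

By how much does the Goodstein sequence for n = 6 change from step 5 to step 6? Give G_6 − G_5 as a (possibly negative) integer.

(0) 6|_3 = 2·3 ↦ 2·4|_4 = 8 ⇒ 7
(1) 7|_4 = 4 + 3 ↦ 5 + 3|_5 = 8 ⇒ 7
(2) 7|_5 = 5 + 2 ↦ 6 + 2|_6 = 8 ⇒ 7
(3) 7|_6 = 6 + 1 ↦ 7 + 1|_7 = 8 ⇒ 7
(4) 7|_7 = 7 ↦ 8|_8 = 8 ⇒ 7
(5) 7|_8 = 7 ↦ 7|_9 = 7 ⇒ 6

-1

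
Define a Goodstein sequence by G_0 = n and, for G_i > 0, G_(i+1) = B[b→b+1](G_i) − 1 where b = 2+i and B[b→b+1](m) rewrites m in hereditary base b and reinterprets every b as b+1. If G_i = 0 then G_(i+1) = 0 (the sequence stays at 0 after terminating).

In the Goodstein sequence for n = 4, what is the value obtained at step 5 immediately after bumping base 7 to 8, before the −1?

G_0=4  [base 2] 2^2  →[2↦3]→  3^3 = 27  −1 ⇒ G_1=26
G_1=26  [base 3] 2·3^2 + 2·3 + 2  →[3↦4]→  2·4^2 + 2·4 + 2 = 42  −1 ⇒ G_2=41
G_2=41  [base 4] 2·4^2 + 2·4 + 1  →[4↦5]→  2·5^2 + 2·5 + 1 = 61  −1 ⇒ G_3=60
G_3=60  [base 5] 2·5^2 + 2·5  →[5↦6]→  2·6^2 + 2·6 = 84  −1 ⇒ G_4=83
G_4=83  [base 6] 2·6^2 + 6 + 5  →[6↦7]→  2·7^2 + 7 + 5 = 110  −1 ⇒ G_5=109

140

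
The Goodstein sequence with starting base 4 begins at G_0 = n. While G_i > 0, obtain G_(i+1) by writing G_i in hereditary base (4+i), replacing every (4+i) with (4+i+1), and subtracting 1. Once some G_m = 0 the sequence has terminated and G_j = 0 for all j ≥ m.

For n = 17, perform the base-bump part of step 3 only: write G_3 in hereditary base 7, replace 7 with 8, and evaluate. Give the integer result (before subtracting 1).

44

G_0 = 17. HB_4(17) = 4^2 + 1. Bump = 26. G_1 = 25.
G_1 = 25. HB_5(25) = 5^2. Bump = 36. G_2 = 35.
G_2 = 35. HB_6(35) = 5·6 + 5. Bump = 40. G_3 = 39.
G_3 = 39. HB_7(39) = 5·7 + 4. Bump = 44. G_4 = 43.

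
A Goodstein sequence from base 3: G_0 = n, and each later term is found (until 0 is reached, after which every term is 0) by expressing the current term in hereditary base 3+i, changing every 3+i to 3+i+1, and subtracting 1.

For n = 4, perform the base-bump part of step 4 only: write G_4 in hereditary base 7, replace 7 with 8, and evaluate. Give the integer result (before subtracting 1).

step 0: 4 = 3 + 1; sub 4 for 3: 4 + 1; = 5; G_1 = 5−1 = 4
step 1: 4 = 4; sub 5 for 4: 5; = 5; G_2 = 5−1 = 4
step 2: 4 = 4; sub 6 for 5: 4; = 4; G_3 = 4−1 = 3
step 3: 3 = 3; sub 7 for 6: 3; = 3; G_4 = 3−1 = 2
step 4: 2 = 2; sub 8 for 7: 2; = 2; G_5 = 2−1 = 1

2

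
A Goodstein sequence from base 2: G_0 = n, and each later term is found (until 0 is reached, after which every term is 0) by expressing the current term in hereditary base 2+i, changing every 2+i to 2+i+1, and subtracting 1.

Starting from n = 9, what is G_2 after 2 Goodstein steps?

G_0=9  [base 2] 2^(2 + 1) + 1  →[2↦3]→  3^(3 + 1) + 1 = 82  −1 ⇒ G_1=81
G_1=81  [base 3] 3^(3 + 1)  →[3↦4]→  4^(4 + 1) = 1024  −1 ⇒ G_2=1023

1023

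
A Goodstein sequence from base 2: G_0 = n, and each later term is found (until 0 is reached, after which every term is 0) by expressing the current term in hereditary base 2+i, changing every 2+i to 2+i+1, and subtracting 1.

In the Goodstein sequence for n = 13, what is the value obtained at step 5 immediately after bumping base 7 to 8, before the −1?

step 0: 13 = 2^(2 + 1) + 2^2 + 1; sub 3 for 2: 3^(3 + 1) + 3^3 + 1; = 109; G_1 = 109−1 = 108
step 1: 108 = 3^(3 + 1) + 3^3; sub 4 for 3: 4^(4 + 1) + 4^4; = 1280; G_2 = 1280−1 = 1279
step 2: 1279 = 4^(4 + 1) + 3·4^3 + 3·4^2 + 3·4 + 3; sub 5 for 4: 5^(5 + 1) + 3·5^3 + 3·5^2 + 3·5 + 3; = 16093; G_3 = 16093−1 = 16092
step 3: 16092 = 5^(5 + 1) + 3·5^3 + 3·5^2 + 3·5 + 2; sub 6 for 5: 6^(6 + 1) + 3·6^3 + 3·6^2 + 3·6 + 2; = 280712; G_4 = 280712−1 = 280711
step 4: 280711 = 6^(6 + 1) + 3·6^3 + 3·6^2 + 3·6 + 1; sub 7 for 6: 7^(7 + 1) + 3·7^3 + 3·7^2 + 3·7 + 1; = 5765999; G_5 = 5765999−1 = 5765998
step 5: 5765998 = 7^(7 + 1) + 3·7^3 + 3·7^2 + 3·7; sub 8 for 7: 8^(8 + 1) + 3·8^3 + 3·8^2 + 3·8; = 134219480; G_6 = 134219480−1 = 134219479

134219480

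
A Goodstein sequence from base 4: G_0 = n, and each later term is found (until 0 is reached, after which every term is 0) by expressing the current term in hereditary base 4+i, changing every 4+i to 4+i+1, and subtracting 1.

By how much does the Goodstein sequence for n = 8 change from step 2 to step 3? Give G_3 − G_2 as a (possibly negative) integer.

[0] 8 ≡ 2·4 (base 4). Lift 5: 10. −1: 9.
[1] 9 ≡ 5 + 4 (base 5). Lift 6: 10. −1: 9.
[2] 9 ≡ 6 + 3 (base 6). Lift 7: 10. −1: 9.

0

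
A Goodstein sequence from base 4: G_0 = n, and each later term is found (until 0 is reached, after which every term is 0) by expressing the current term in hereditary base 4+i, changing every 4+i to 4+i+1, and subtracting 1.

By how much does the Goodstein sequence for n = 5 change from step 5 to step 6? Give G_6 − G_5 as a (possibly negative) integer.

-1

i=0: 5 = 4 + 1 (b=4); 4→5: 5 + 1 = 6; 6−1 = 5
i=1: 5 = 5 (b=5); 5→6: 6 = 6; 6−1 = 5
i=2: 5 = 5 (b=6); 6→7: 5 = 5; 5−1 = 4
i=3: 4 = 4 (b=7); 7→8: 4 = 4; 4−1 = 3
i=4: 3 = 3 (b=8); 8→9: 3 = 3; 3−1 = 2
i=5: 2 = 2 (b=9); 9→10: 2 = 2; 2−1 = 1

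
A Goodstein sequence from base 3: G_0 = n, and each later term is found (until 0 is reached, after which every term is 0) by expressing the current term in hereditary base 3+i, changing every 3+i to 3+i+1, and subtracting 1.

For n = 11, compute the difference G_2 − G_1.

step 0: 11 = 3^2 + 2; sub 4 for 3: 4^2 + 2; = 18; G_1 = 18−1 = 17
step 1: 17 = 4^2 + 1; sub 5 for 4: 5^2 + 1; = 26; G_2 = 26−1 = 25

8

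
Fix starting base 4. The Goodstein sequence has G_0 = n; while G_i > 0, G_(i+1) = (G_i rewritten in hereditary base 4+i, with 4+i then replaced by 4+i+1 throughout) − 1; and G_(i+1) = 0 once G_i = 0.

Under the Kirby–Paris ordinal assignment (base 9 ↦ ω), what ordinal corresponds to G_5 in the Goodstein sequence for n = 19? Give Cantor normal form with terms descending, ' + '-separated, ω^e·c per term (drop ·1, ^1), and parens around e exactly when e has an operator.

ω·7 + 6

(0) 19|_4 = 4^2 + 3 ↦ 5^2 + 3|_5 = 28 ⇒ 27
(1) 27|_5 = 5^2 + 2 ↦ 6^2 + 2|_6 = 38 ⇒ 37
(2) 37|_6 = 6^2 + 1 ↦ 7^2 + 1|_7 = 50 ⇒ 49
(3) 49|_7 = 7^2 ↦ 8^2|_8 = 64 ⇒ 63
(4) 63|_8 = 7·8 + 7 ↦ 7·9 + 7|_9 = 70 ⇒ 69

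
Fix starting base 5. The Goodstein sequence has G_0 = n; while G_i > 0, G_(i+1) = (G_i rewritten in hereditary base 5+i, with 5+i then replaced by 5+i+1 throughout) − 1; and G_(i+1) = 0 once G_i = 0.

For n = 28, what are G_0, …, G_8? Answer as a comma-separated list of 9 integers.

step 0: 28 = 5^2 + 3; sub 6 for 5: 6^2 + 3; = 39; G_1 = 39−1 = 38
step 1: 38 = 6^2 + 2; sub 7 for 6: 7^2 + 2; = 51; G_2 = 51−1 = 50
step 2: 50 = 7^2 + 1; sub 8 for 7: 8^2 + 1; = 65; G_3 = 65−1 = 64
step 3: 64 = 8^2; sub 9 for 8: 9^2; = 81; G_4 = 81−1 = 80
step 4: 80 = 8·9 + 8; sub 10 for 9: 8·10 + 8; = 88; G_5 = 88−1 = 87
step 5: 87 = 8·10 + 7; sub 11 for 10: 8·11 + 7; = 95; G_6 = 95−1 = 94
step 6: 94 = 8·11 + 6; sub 12 for 11: 8·12 + 6; = 102; G_7 = 102−1 = 101
step 7: 101 = 8·12 + 5; sub 13 for 12: 8·13 + 5; = 109; G_8 = 109−1 = 108

28, 38, 50, 64, 80, 87, 94, 101, 108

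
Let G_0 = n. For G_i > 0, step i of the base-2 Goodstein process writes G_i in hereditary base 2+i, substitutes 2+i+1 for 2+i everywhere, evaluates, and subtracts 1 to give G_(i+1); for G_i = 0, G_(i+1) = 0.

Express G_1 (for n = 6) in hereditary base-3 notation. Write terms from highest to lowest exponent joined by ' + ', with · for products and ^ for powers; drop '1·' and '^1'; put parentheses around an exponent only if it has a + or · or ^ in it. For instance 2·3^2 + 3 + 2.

(0) 6|_2 = 2^2 + 2 ↦ 3^3 + 3|_3 = 30 ⇒ 29
(1) 29|_3 = 3^3 + 2 ↦ 4^4 + 2|_4 = 258 ⇒ 257

3^3 + 2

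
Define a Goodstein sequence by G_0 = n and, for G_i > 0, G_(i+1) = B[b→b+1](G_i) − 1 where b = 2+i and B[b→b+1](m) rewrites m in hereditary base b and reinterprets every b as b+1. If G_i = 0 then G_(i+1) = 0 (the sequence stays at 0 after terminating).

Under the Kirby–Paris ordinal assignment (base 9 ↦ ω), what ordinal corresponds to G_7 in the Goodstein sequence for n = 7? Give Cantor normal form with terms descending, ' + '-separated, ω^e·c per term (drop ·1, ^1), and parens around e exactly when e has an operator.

ω^7·7 + ω^6·7 + ω^5·7 + ω^4·7 + ω^3·7 + ω^2·7 + ω·7 + 6

i=0: 7 = 2^2 + 2 + 1 (b=2); 2→3: 3^3 + 3 + 1 = 31; 31−1 = 30
i=1: 30 = 3^3 + 3 (b=3); 3→4: 4^4 + 4 = 260; 260−1 = 259
i=2: 259 = 4^4 + 3 (b=4); 4→5: 5^5 + 3 = 3128; 3128−1 = 3127
i=3: 3127 = 5^5 + 2 (b=5); 5→6: 6^6 + 2 = 46658; 46658−1 = 46657
i=4: 46657 = 6^6 + 1 (b=6); 6→7: 7^7 + 1 = 823544; 823544−1 = 823543
i=5: 823543 = 7^7 (b=7); 7→8: 8^8 = 16777216; 16777216−1 = 16777215
i=6: 16777215 = 7·8^7 + 7·8^6 + 7·8^5 + 7·8^4 + 7·8^3 + 7·8^2 + 7·8 + 7 (b=8); 8→9: 7·9^7 + 7·9^6 + 7·9^5 + 7·9^4 + 7·9^3 + 7·9^2 + 7·9 + 7 = 37665880; 37665880−1 = 37665879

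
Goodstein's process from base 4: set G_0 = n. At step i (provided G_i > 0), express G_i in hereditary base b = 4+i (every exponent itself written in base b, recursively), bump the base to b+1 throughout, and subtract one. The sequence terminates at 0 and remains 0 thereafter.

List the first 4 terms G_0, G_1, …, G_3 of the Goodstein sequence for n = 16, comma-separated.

base 4: 16 = 4^2; at 5: 5^2 = 25; next = 24
base 5: 24 = 4·5 + 4; at 6: 4·6 + 4 = 28; next = 27
base 6: 27 = 4·6 + 3; at 7: 4·7 + 3 = 31; next = 30

16, 24, 27, 30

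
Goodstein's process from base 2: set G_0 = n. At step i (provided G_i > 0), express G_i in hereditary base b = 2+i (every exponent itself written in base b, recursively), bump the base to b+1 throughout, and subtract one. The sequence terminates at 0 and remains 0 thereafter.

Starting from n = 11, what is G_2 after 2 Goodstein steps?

1027

step 0: 11 = 2^(2 + 1) + 2 + 1; sub 3 for 2: 3^(3 + 1) + 3 + 1; = 85; G_1 = 85−1 = 84
step 1: 84 = 3^(3 + 1) + 3; sub 4 for 3: 4^(4 + 1) + 4; = 1028; G_2 = 1028−1 = 1027
step 2: 1027 = 4^(4 + 1) + 3; sub 5 for 4: 5^(5 + 1) + 3; = 15628; G_3 = 15628−1 = 15627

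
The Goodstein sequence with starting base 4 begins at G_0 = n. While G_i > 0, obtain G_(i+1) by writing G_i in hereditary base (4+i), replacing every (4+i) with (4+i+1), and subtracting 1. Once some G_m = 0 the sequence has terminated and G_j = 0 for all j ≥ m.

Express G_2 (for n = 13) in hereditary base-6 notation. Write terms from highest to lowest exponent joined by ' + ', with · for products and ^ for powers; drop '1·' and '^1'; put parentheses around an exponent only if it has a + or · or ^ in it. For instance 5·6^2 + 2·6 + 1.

2·6 + 5

(0) 13|_4 = 3·4 + 1 ↦ 3·5 + 1|_5 = 16 ⇒ 15
(1) 15|_5 = 3·5 ↦ 3·6|_6 = 18 ⇒ 17
(2) 17|_6 = 2·6 + 5 ↦ 2·7 + 5|_7 = 19 ⇒ 18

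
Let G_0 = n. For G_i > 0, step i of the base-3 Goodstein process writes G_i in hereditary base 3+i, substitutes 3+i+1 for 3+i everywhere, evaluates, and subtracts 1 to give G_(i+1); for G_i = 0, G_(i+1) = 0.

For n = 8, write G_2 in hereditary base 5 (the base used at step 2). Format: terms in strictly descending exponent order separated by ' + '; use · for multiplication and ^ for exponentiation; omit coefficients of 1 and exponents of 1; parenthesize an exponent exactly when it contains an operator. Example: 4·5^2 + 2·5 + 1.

2·5

i=0: 8 = 2·3 + 2 (b=3); 3→4: 2·4 + 2 = 10; 10−1 = 9
i=1: 9 = 2·4 + 1 (b=4); 4→5: 2·5 + 1 = 11; 11−1 = 10
i=2: 10 = 2·5 (b=5); 5→6: 2·6 = 12; 12−1 = 11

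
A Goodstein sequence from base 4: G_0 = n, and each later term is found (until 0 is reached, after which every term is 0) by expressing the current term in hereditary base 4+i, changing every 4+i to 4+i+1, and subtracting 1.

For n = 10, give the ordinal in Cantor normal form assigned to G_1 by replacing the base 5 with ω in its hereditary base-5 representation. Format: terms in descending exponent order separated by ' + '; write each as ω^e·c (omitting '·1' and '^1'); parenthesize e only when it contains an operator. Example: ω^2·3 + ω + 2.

ω·2 + 1

[0] 10 ≡ 2·4 + 2 (base 4). Lift 5: 12. −1: 11.
[1] 11 ≡ 2·5 + 1 (base 5). Lift 6: 13. −1: 12.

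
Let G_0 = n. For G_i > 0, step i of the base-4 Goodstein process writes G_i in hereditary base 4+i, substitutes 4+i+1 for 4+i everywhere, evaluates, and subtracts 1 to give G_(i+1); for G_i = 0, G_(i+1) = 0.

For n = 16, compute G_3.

step 0: 16 = 4^2; sub 5 for 4: 5^2; = 25; G_1 = 25−1 = 24
step 1: 24 = 4·5 + 4; sub 6 for 5: 4·6 + 4; = 28; G_2 = 28−1 = 27
step 2: 27 = 4·6 + 3; sub 7 for 6: 4·7 + 3; = 31; G_3 = 31−1 = 30
step 3: 30 = 4·7 + 2; sub 8 for 7: 4·8 + 2; = 34; G_4 = 34−1 = 33

30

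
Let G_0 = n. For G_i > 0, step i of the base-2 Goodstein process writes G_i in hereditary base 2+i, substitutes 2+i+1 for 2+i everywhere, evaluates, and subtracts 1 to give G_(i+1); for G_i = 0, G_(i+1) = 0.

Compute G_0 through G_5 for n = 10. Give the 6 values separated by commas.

i=0: 10 = 2^(2 + 1) + 2 (b=2); 2→3: 3^(3 + 1) + 3 = 84; 84−1 = 83
i=1: 83 = 3^(3 + 1) + 2 (b=3); 3→4: 4^(4 + 1) + 2 = 1026; 1026−1 = 1025
i=2: 1025 = 4^(4 + 1) + 1 (b=4); 4→5: 5^(5 + 1) + 1 = 15626; 15626−1 = 15625
i=3: 15625 = 5^(5 + 1) (b=5); 5→6: 6^(6 + 1) = 279936; 279936−1 = 279935
i=4: 279935 = 5·6^6 + 5·6^5 + 5·6^4 + 5·6^3 + 5·6^2 + 5·6 + 5 (b=6); 6→7: 5·7^7 + 5·7^5 + 5·7^4 + 5·7^3 + 5·7^2 + 5·7 + 5 = 4215755; 4215755−1 = 4215754

10, 83, 1025, 15625, 279935, 4215754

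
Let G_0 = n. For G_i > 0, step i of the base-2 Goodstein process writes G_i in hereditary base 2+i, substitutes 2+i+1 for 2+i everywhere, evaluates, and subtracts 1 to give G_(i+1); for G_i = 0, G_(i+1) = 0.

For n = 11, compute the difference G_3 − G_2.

[0] 11 ≡ 2^(2 + 1) + 2 + 1 (base 2). Lift 3: 85. −1: 84.
[1] 84 ≡ 3^(3 + 1) + 3 (base 3). Lift 4: 1028. −1: 1027.
[2] 1027 ≡ 4^(4 + 1) + 3 (base 4). Lift 5: 15628. −1: 15627.

14600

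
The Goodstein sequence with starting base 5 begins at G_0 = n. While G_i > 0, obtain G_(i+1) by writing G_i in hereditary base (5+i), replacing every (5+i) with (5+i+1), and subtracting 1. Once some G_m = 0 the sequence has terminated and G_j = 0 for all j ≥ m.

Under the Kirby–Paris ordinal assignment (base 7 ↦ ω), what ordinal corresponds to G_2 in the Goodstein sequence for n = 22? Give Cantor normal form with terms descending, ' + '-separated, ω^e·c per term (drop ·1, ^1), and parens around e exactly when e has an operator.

(0) 22|_5 = 4·5 + 2 ↦ 4·6 + 2|_6 = 26 ⇒ 25
(1) 25|_6 = 4·6 + 1 ↦ 4·7 + 1|_7 = 29 ⇒ 28
(2) 28|_7 = 4·7 ↦ 4·8|_8 = 32 ⇒ 31

ω·4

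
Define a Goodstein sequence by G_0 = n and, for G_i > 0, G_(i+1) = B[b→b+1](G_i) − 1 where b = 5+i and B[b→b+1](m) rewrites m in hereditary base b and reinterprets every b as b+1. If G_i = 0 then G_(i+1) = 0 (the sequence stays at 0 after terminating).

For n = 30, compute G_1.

41

step 0: 30 = 5^2 + 5; sub 6 for 5: 6^2 + 6; = 42; G_1 = 42−1 = 41
step 1: 41 = 6^2 + 5; sub 7 for 6: 7^2 + 5; = 54; G_2 = 54−1 = 53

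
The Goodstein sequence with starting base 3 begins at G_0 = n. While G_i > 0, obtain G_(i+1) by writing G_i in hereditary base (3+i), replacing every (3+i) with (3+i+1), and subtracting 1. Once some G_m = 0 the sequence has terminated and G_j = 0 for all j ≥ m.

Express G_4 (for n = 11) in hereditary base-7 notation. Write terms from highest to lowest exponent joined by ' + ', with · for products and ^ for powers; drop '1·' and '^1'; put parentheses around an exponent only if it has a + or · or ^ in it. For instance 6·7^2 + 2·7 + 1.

i=0: 11 = 3^2 + 2 (b=3); 3→4: 4^2 + 2 = 18; 18−1 = 17
i=1: 17 = 4^2 + 1 (b=4); 4→5: 5^2 + 1 = 26; 26−1 = 25
i=2: 25 = 5^2 (b=5); 5→6: 6^2 = 36; 36−1 = 35
i=3: 35 = 5·6 + 5 (b=6); 6→7: 5·7 + 5 = 40; 40−1 = 39
i=4: 39 = 5·7 + 4 (b=7); 7→8: 5·8 + 4 = 44; 44−1 = 43

5·7 + 4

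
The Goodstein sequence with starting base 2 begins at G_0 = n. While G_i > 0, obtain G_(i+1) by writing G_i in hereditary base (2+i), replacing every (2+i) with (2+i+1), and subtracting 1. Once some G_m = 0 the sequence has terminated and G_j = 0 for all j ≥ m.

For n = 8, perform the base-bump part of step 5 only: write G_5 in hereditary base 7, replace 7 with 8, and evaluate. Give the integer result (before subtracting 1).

8 —HB2→ 2^(2 + 1) —bump→ 3^(3 + 1) = 81 —(−1)→ 80
80 —HB3→ 2·3^3 + 2·3^2 + 2·3 + 2 —bump→ 2·4^4 + 2·4^2 + 2·4 + 2 = 554 —(−1)→ 553
553 —HB4→ 2·4^4 + 2·4^2 + 2·4 + 1 —bump→ 2·5^5 + 2·5^2 + 2·5 + 1 = 6311 —(−1)→ 6310
6310 —HB5→ 2·5^5 + 2·5^2 + 2·5 —bump→ 2·6^6 + 2·6^2 + 2·6 = 93396 —(−1)→ 93395
93395 —HB6→ 2·6^6 + 2·6^2 + 6 + 5 —bump→ 2·7^7 + 2·7^2 + 7 + 5 = 1647196 —(−1)→ 1647195
1647195 —HB7→ 2·7^7 + 2·7^2 + 7 + 4 —bump→ 2·8^8 + 2·8^2 + 8 + 4 = 33554572 —(−1)→ 33554571

33554572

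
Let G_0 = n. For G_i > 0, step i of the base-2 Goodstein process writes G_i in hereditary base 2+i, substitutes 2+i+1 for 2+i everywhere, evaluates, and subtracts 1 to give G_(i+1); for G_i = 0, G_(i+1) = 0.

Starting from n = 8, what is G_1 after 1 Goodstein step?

80

(0) 8|_2 = 2^(2 + 1) ↦ 3^(3 + 1)|_3 = 81 ⇒ 80
(1) 80|_3 = 2·3^3 + 2·3^2 + 2·3 + 2 ↦ 2·4^4 + 2·4^2 + 2·4 + 2|_4 = 554 ⇒ 553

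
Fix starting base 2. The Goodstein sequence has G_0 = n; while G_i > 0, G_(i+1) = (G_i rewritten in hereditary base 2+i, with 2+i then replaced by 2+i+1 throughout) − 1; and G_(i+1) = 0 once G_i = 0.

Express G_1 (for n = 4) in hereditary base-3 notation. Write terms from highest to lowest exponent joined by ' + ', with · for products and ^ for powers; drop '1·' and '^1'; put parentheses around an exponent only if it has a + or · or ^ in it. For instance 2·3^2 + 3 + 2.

base 2: 4 = 2^2; at 3: 3^3 = 27; next = 26
base 3: 26 = 2·3^2 + 2·3 + 2; at 4: 2·4^2 + 2·4 + 2 = 42; next = 41

2·3^2 + 2·3 + 2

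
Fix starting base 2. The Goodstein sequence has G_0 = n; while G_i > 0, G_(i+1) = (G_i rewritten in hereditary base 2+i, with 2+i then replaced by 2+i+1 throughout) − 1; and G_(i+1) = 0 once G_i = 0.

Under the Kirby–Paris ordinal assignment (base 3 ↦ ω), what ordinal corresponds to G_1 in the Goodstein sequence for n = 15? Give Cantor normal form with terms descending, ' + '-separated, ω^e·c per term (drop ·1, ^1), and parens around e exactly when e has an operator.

G_0 = 15. HB_2(15) = 2^(2 + 1) + 2^2 + 2 + 1. Bump = 112. G_1 = 111.
G_1 = 111. HB_3(111) = 3^(3 + 1) + 3^3 + 3. Bump = 1284. G_2 = 1283.

ω^(ω + 1) + ω^ω + ω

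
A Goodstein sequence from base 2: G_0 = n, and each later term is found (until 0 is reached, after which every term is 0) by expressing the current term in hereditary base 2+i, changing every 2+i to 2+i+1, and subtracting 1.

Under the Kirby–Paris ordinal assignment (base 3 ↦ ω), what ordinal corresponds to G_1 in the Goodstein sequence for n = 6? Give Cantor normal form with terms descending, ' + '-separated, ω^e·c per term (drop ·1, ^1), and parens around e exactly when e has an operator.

(0) 6|_2 = 2^2 + 2 ↦ 3^3 + 3|_3 = 30 ⇒ 29
(1) 29|_3 = 3^3 + 2 ↦ 4^4 + 2|_4 = 258 ⇒ 257

ω^ω + 2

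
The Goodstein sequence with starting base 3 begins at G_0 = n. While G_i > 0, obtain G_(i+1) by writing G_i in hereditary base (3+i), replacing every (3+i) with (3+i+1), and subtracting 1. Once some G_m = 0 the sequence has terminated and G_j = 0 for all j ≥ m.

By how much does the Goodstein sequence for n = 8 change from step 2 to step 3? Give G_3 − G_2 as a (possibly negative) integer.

8 —HB3→ 2·3 + 2 —bump→ 2·4 + 2 = 10 —(−1)→ 9
9 —HB4→ 2·4 + 1 —bump→ 2·5 + 1 = 11 —(−1)→ 10
10 —HB5→ 2·5 —bump→ 2·6 = 12 —(−1)→ 11

1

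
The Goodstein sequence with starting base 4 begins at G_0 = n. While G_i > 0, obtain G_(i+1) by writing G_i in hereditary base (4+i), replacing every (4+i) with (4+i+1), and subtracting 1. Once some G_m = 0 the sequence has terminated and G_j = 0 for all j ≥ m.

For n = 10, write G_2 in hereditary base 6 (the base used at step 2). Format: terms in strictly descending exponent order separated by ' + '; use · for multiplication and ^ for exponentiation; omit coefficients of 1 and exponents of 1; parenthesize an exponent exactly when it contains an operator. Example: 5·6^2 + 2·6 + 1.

i=0: 10 = 2·4 + 2 (b=4); 4→5: 2·5 + 2 = 12; 12−1 = 11
i=1: 11 = 2·5 + 1 (b=5); 5→6: 2·6 + 1 = 13; 13−1 = 12

2·6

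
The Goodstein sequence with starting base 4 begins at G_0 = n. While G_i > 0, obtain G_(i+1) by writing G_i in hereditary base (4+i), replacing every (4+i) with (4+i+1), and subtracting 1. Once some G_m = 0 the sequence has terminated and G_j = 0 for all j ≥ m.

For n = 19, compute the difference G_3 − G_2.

12

G_0=19  [base 4] 4^2 + 3  →[4↦5]→  5^2 + 3 = 28  −1 ⇒ G_1=27
G_1=27  [base 5] 5^2 + 2  →[5↦6]→  6^2 + 2 = 38  −1 ⇒ G_2=37
G_2=37  [base 6] 6^2 + 1  →[6↦7]→  7^2 + 1 = 50  −1 ⇒ G_3=49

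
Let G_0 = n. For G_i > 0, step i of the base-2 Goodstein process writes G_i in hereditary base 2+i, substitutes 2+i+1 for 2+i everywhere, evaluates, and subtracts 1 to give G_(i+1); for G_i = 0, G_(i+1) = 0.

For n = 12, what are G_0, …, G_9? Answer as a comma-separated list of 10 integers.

[0] 12 ≡ 2^(2 + 1) + 2^2 (base 2). Lift 3: 108. −1: 107.
[1] 107 ≡ 3^(3 + 1) + 2·3^2 + 2·3 + 2 (base 3). Lift 4: 1066. −1: 1065.
[2] 1065 ≡ 4^(4 + 1) + 2·4^2 + 2·4 + 1 (base 4). Lift 5: 15686. −1: 15685.
[3] 15685 ≡ 5^(5 + 1) + 2·5^2 + 2·5 (base 5). Lift 6: 280020. −1: 280019.
[4] 280019 ≡ 6^(6 + 1) + 2·6^2 + 6 + 5 (base 6). Lift 7: 5764911. −1: 5764910.
[5] 5764910 ≡ 7^(7 + 1) + 2·7^2 + 7 + 4 (base 7). Lift 8: 134217868. −1: 134217867.
[6] 134217867 ≡ 8^(8 + 1) + 2·8^2 + 8 + 3 (base 8). Lift 9: 3486784575. −1: 3486784574.
[7] 3486784574 ≡ 9^(9 + 1) + 2·9^2 + 9 + 2 (base 9). Lift 10: 100000000212. −1: 100000000211.
[8] 100000000211 ≡ 10^(10 + 1) + 2·10^2 + 10 + 1 (base 10). Lift 11: 3138428376975. −1: 3138428376974.

12, 107, 1065, 15685, 280019, 5764910, 134217867, 3486784574, 100000000211, 3138428376974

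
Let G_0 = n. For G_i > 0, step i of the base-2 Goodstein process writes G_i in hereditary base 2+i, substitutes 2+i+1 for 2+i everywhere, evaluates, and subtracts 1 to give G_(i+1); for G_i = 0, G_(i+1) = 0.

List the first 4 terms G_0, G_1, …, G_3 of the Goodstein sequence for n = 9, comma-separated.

G_0 = 9. HB_2(9) = 2^(2 + 1) + 1. Bump = 82. G_1 = 81.
G_1 = 81. HB_3(81) = 3^(3 + 1). Bump = 1024. G_2 = 1023.
G_2 = 1023. HB_4(1023) = 3·4^4 + 3·4^3 + 3·4^2 + 3·4 + 3. Bump = 9843. G_3 = 9842.

9, 81, 1023, 9842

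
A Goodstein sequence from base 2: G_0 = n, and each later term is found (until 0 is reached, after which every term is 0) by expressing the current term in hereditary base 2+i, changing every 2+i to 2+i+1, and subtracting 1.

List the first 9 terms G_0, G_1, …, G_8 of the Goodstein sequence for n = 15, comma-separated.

step 0: 15 = 2^(2 + 1) + 2^2 + 2 + 1; sub 3 for 2: 3^(3 + 1) + 3^3 + 3 + 1; = 112; G_1 = 112−1 = 111
step 1: 111 = 3^(3 + 1) + 3^3 + 3; sub 4 for 3: 4^(4 + 1) + 4^4 + 4; = 1284; G_2 = 1284−1 = 1283
step 2: 1283 = 4^(4 + 1) + 4^4 + 3; sub 5 for 4: 5^(5 + 1) + 5^5 + 3; = 18753; G_3 = 18753−1 = 18752
step 3: 18752 = 5^(5 + 1) + 5^5 + 2; sub 6 for 5: 6^(6 + 1) + 6^6 + 2; = 326594; G_4 = 326594−1 = 326593
step 4: 326593 = 6^(6 + 1) + 6^6 + 1; sub 7 for 6: 7^(7 + 1) + 7^7 + 1; = 6588345; G_5 = 6588345−1 = 6588344
step 5: 6588344 = 7^(7 + 1) + 7^7; sub 8 for 7: 8^(8 + 1) + 8^8; = 150994944; G_6 = 150994944−1 = 150994943
step 6: 150994943 = 8^(8 + 1) + 7·8^7 + 7·8^6 + 7·8^5 + 7·8^4 + 7·8^3 + 7·8^2 + 7·8 + 7; sub 9 for 8: 9^(9 + 1) + 7·9^7 + 7·9^6 + 7·9^5 + 7·9^4 + 7·9^3 + 7·9^2 + 7·9 + 7; = 3524450281; G_7 = 3524450281−1 = 3524450280
step 7: 3524450280 = 9^(9 + 1) + 7·9^7 + 7·9^6 + 7·9^5 + 7·9^4 + 7·9^3 + 7·9^2 + 7·9 + 6; sub 10 for 9: 10^(10 + 1) + 7·10^7 + 7·10^6 + 7·10^5 + 7·10^4 + 7·10^3 + 7·10^2 + 7·10 + 6; = 100077777776; G_8 = 100077777776−1 = 100077777775

15, 111, 1283, 18752, 326593, 6588344, 150994943, 3524450280, 100077777775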